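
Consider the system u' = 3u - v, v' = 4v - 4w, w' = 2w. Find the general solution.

Coefficient matrix A = [[3, -1, 0], [0, 4, -4], [0, 0, 2]].
det(A - λI) = 0 gives eigenvalues λ = 2, 4, 3.
For λ=2: eigenvector (2,2,1).
For λ=4: eigenvector (-1,1,0).
For λ=3: eigenvector (1,0,0).
General solution: c_1e^(2t)(2,2,1) + c_2e^(4t)(-1,1,0) + c_3e^(3t)(1,0,0).

u(t) = 2c_1e^(2t) - c_2e^(4t) + c_3e^(3t), v(t) = 2c_1e^(2t) + c_2e^(4t), w(t) = c_1e^(2t)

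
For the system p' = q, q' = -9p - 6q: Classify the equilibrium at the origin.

A = [[0,1],[-9,-6]]; det(A-λI) = λ^2 + 6λ + 9.
repeated λ = -3 with a single eigenvector.

stable improper node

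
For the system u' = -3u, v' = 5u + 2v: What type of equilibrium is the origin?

A = [[-3,0],[5,2]]; det(A-λI) = λ^2 + λ - 6.
λ = 2, -3: opposite signs.

saddle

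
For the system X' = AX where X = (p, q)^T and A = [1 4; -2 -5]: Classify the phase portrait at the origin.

A = [[1,4],[-2,-5]]; det(A-λI) = λ^2 + 4λ + 3.
λ = -3, -1: both negative.

stable node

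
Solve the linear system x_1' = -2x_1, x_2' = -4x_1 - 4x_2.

Coefficient matrix A = [[-2, 0], [-4, -4]].
Characteristic polynomial det(A - λI) = λ^2 + 6λ + 8 = 0.
Eigenvalues λ = -4, -2.
For λ=-4: (A-λI) row 1 is [2, 0], so an eigenvector is (0, 1).
For λ=-2: (A-λI) row 2 is [-4, -2], so an eigenvector is (-1, 2).
General solution: c_1e^(-4t)(0,1) + c_2e^(-2t)(-1,2).

x_1(t) = -c_2e^(-2t), x_2(t) = c_1e^(-4t) + 2c_2e^(-2t)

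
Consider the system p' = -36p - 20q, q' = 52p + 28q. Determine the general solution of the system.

p(t) = -c_1e^(-4t)sin(4t) + 2c_1e^(-4t)cos(4t) + 2c_2e^(-4t)sin(4t) + c_2e^(-4t)cos(4t), q(t) = 2c_1e^(-4t)sin(4t) - 3c_1e^(-4t)cos(4t) - 3c_2e^(-4t)sin(4t) - 2c_2e^(-4t)cos(4t)

Coefficient matrix A = [[-36, -20], [52, 28]].
Characteristic polynomial det(A - λI) = λ^2 + 8λ + 32 = 0.
Eigenvalues λ = -4 ± 4i (complex conjugate pair).
For λ=-4+4i: an eigenvector is (2,-3) - i(-1,2) = (2 + i, -3 - 2i).
A real fundamental pair from Re and Im of e^((-4+4i)t)v: X_1 = e^(-4t)(cos(4t)·(2,-3) + sin(4t)·(-1,2)), X_2 = e^(-4t)(sin(4t)·(2,-3) - cos(4t)·(-1,2)).
General solution: c_1X_1 + c_2X_2.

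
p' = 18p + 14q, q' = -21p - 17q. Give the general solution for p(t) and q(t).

p(t) = K_1e^(4t) - 2K_2e^(-3t), q(t) = -K_1e^(4t) + 3K_2e^(-3t)

Coefficient matrix A = [[18, 14], [-21, -17]].
Characteristic polynomial det(A - λI) = λ^2 - λ - 12 = 0.
Eigenvalues λ = 4, -3.
For λ=4: (A-λI) row 1 is [14, 14], so an eigenvector is (1, -1).
For λ=-3: (A-λI) row 1 is [21, 14], so an eigenvector is (-2, 3).
General solution: K_1e^(4t)(1,-1) + K_2e^(-3t)(-2,3).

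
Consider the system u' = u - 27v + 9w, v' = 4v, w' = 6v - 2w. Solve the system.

Coefficient matrix A = [[1, -27, 9], [0, 4, 0], [0, 6, -2]].
det(A - λI) = 0 gives eigenvalues λ = 1, 4, -2.
For λ=1: eigenvector (1,0,0).
For λ=4: eigenvector (6,-1,-1).
For λ=-2: eigenvector (-3,0,1).
General solution: c_1e^(t)(1,0,0) + c_2e^(4t)(6,-1,-1) + c_3e^(-2t)(-3,0,1).

u(t) = c_1e^(t) + 6c_2e^(4t) - 3c_3e^(-2t), v(t) = -c_2e^(4t), w(t) = -c_2e^(4t) + c_3e^(-2t)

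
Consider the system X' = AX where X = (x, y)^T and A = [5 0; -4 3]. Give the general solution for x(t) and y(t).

Coefficient matrix A = [[5, 0], [-4, 3]].
Characteristic polynomial det(A - λI) = λ^2 - 8λ + 15 = 0.
Eigenvalues λ = 5, 3.
For λ=5: (A-λI) row 2 is [-4, -2], so an eigenvector is (1, -2).
For λ=3: (A-λI) row 1 is [2, 0], so an eigenvector is (0, -1).
General solution: K_1e^(5t)(1,-2) + K_2e^(3t)(0,-1).

x(t) = K_1e^(5t), y(t) = -2K_1e^(5t) - K_2e^(3t)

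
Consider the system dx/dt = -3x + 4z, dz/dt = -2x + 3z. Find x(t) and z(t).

x(t) = -2C_1e^(-t) + C_2e^(t), z(t) = -C_1e^(-t) + C_2e^(t)

Coefficient matrix A = [[-3, 4], [-2, 3]].
Characteristic polynomial det(A - λI) = λ^2 - 1 = 0.
Eigenvalues λ = -1, 1.
For λ=-1: (A-λI) row 1 is [-2, 4], so an eigenvector is (-2, -1).
For λ=1: (A-λI) row 1 is [-4, 4], so an eigenvector is (1, 1).
General solution: C_1e^(-t)(-2,-1) + C_2e^(t)(1,1).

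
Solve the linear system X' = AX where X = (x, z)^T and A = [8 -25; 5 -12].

x(t) = -K_1e^(-2t)sin(5t) + 2K_1e^(-2t)cos(5t) + 2K_2e^(-2t)sin(5t) + K_2e^(-2t)cos(5t), z(t) = K_1e^(-2t)cos(5t) + K_2e^(-2t)sin(5t)

Coefficient matrix A = [[8, -25], [5, -12]].
Characteristic polynomial det(A - λI) = λ^2 + 4λ + 29 = 0.
Eigenvalues λ = -2 ± 5i (complex conjugate pair).
For λ=-2+5i: an eigenvector is (2,1) - i(-1,0) = (2 + i, 1).
A real fundamental pair from Re and Im of e^((-2+5i)t)v: X_1 = e^(-2t)(cos(5t)·(2,1) + sin(5t)·(-1,0)), X_2 = e^(-2t)(sin(5t)·(2,1) - cos(5t)·(-1,0)).
General solution: K_1X_1 + K_2X_2.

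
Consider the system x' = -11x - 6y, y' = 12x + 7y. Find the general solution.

Coefficient matrix A = [[-11, -6], [12, 7]].
Characteristic polynomial det(A - λI) = λ^2 + 4λ - 5 = 0.
Eigenvalues λ = 1, -5.
For λ=1: (A-λI) row 1 is [-12, -6], so an eigenvector is (-1, 2).
For λ=-5: (A-λI) row 1 is [-6, -6], so an eigenvector is (-1, 1).
General solution: C_1e^(t)(-1,2) + C_2e^(-5t)(-1,1).

x(t) = -C_1e^(t) - C_2e^(-5t), y(t) = 2C_1e^(t) + C_2e^(-5t)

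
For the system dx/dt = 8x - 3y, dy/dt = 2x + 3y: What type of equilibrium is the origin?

unstable node

A = [[8,-3],[2,3]]; det(A-λI) = λ^2 - 11λ + 30.
λ = 6, 5: both positive.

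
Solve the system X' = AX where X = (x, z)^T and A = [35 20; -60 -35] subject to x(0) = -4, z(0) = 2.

x(t) = -12e^(5t) + 8e^(-5t), z(t) = 18e^(5t) - 16e^(-5t)

Coefficient matrix A = [[35, 20], [-60, -35]].
Characteristic polynomial det(A - λI) = λ^2 - 25 = 0.
Eigenvalues λ = -5, 5.
For λ=-5: (A-λI) row 1 is [40, 20], so an eigenvector is (-1, 2).
For λ=5: (A-λI) row 1 is [30, 20], so an eigenvector is (-2, 3).
General solution: C_1e^(-5t)(-1,2) + C_2e^(5t)(-2,3).
Applying x(0)=-4, z(0)=2 gives C_1=-8, C_2=6.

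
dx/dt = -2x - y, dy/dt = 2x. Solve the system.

x(t) = -c_1e^(-t)cos(t) - c_2e^(-t)sin(t), y(t) = -c_1e^(-t)sin(t) + c_1e^(-t)cos(t) + c_2e^(-t)sin(t) + c_2e^(-t)cos(t)

Coefficient matrix A = [[-2, -1], [2, 0]].
Characteristic polynomial det(A - λI) = λ^2 + 2λ + 2 = 0.
Eigenvalues λ = -1 ± i (complex conjugate pair).
For λ=-1+i: an eigenvector is (-1,1) - i(0,-1) = (-1, 1 + i).
A real fundamental pair from Re and Im of e^((-1+i)t)v: X_1 = e^(-t)(cos(t)·(-1,1) + sin(t)·(0,-1)), X_2 = e^(-t)(sin(t)·(-1,1) - cos(t)·(0,-1)).
General solution: c_1X_1 + c_2X_2.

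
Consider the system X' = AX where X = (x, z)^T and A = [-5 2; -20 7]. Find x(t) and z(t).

x(t) = c_1e^(t)sin(2t) - c_2e^(t)cos(2t), z(t) = 3c_1e^(t)sin(2t) + c_1e^(t)cos(2t) + c_2e^(t)sin(2t) - 3c_2e^(t)cos(2t)

Coefficient matrix A = [[-5, 2], [-20, 7]].
Characteristic polynomial det(A - λI) = λ^2 - 2λ + 5 = 0.
Eigenvalues λ = 1 ± 2i (complex conjugate pair).
For λ=1+2i: an eigenvector is (0,1) - i(1,3) = (0 - i, 1 - 3i).
A real fundamental pair from Re and Im of e^((1+2i)t)v: X_1 = e^(t)(cos(2t)·(0,1) + sin(2t)·(1,3)), X_2 = e^(t)(sin(2t)·(0,1) - cos(2t)·(1,3)).
General solution: c_1X_1 + c_2X_2.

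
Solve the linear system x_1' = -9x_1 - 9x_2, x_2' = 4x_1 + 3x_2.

Coefficient matrix A = [[-9, -9], [4, 3]].
Characteristic polynomial det(A - λI) = λ^2 + 6λ + 9 = 0.
Single eigenvalue λ = -3 with algebraic multiplicity 2.
Eigenvector v = (3,-2); generalized eigenvector w with (A-λI)w=v is (1,-1).
General solution: e^(-3t)[C_1·v + C_2·(t·v + w)].

x_1(t) = 3C_1e^(-3t) + 3C_2te^(-3t) + C_2e^(-3t), x_2(t) = -2C_1e^(-3t) - 2C_2te^(-3t) - C_2e^(-3t)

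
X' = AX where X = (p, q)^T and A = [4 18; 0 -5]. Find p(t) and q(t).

Coefficient matrix A = [[4, 18], [0, -5]].
Characteristic polynomial det(A - λI) = λ^2 + λ - 20 = 0.
Eigenvalues λ = -5, 4.
For λ=-5: (A-λI) row 1 is [9, 18], so an eigenvector is (2, -1).
For λ=4: (A-λI) row 1 is [0, 18], so an eigenvector is (1, 0).
General solution: C_1e^(-5t)(2,-1) + C_2e^(4t)(1,0).

p(t) = 2C_1e^(-5t) + C_2e^(4t), q(t) = -C_1e^(-5t)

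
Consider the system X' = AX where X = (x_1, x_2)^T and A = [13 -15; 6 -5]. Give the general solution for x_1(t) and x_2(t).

Coefficient matrix A = [[13, -15], [6, -5]].
Characteristic polynomial det(A - λI) = λ^2 - 8λ + 25 = 0.
Eigenvalues λ = 4 ± 3i (complex conjugate pair).
For λ=4+3i: an eigenvector is (2,1) - i(1,1) = (2 - i, 1 - i).
A real fundamental pair from Re and Im of e^((4+3i)t)v: X_1 = e^(4t)(cos(3t)·(2,1) + sin(3t)·(1,1)), X_2 = e^(4t)(sin(3t)·(2,1) - cos(3t)·(1,1)).
General solution: c_1X_1 + c_2X_2.

x_1(t) = c_1e^(4t)sin(3t) + 2c_1e^(4t)cos(3t) + 2c_2e^(4t)sin(3t) - c_2e^(4t)cos(3t), x_2(t) = c_1e^(4t)sin(3t) + c_1e^(4t)cos(3t) + c_2e^(4t)sin(3t) - c_2e^(4t)cos(3t)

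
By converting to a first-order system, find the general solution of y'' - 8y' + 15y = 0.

Let x_1 = y, x_2 = y'. Then x_1' = x_2 and x_2' = -15x_1 + 8x_2.
A = [[0,1],[-15,8]]; det(A-λI) = λ^2 - 8λ + 15.
Eigenvalues λ = 3, 5 with eigenvectors (1,3), (1,5).

y(t) = K_1e^(3t) + K_2e^(5t)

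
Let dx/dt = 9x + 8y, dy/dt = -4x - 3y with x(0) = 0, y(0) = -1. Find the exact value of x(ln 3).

A = [[9,8],[-4,-3]]; eigenvalues λ = 1, 5.
Eigenvectors: (1,-1) for λ=1, (-2,1) for λ=5.
From the initial condition, c_1 = 2, c_2 = 1.
x(ln 3) = (2)(3^1)(1) + (1)(3^5)(-2) = -480.

-480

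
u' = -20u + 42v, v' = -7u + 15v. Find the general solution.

u(t) = -2c_1e^(t) + 3c_2e^(-6t), v(t) = -c_1e^(t) + c_2e^(-6t)

Coefficient matrix A = [[-20, 42], [-7, 15]].
Characteristic polynomial det(A - λI) = λ^2 + 5λ - 6 = 0.
Eigenvalues λ = 1, -6.
For λ=1: (A-λI) row 1 is [-21, 42], so an eigenvector is (-2, -1).
For λ=-6: (A-λI) row 1 is [-14, 42], so an eigenvector is (3, 1).
General solution: c_1e^(t)(-2,-1) + c_2e^(-6t)(3,1).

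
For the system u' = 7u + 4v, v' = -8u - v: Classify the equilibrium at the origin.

A = [[7,4],[-8,-1]]; det(A-λI) = λ^2 - 6λ + 25.
λ = 3 ± 4i: positive real part.

unstable spiral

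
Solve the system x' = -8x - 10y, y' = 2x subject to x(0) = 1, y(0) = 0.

x(t) = -2e^(-4t)sin(2t) + e^(-4t)cos(2t), y(t) = e^(-4t)sin(2t)

Coefficient matrix A = [[-8, -10], [2, 0]].
Characteristic polynomial det(A - λI) = λ^2 + 8λ + 20 = 0.
Eigenvalues λ = -4 ± 2i (complex conjugate pair).
For λ=-4+2i: an eigenvector is (-1,0) - i(2,-1) = (-1 - 2i, 0 + i).
A real fundamental pair from Re and Im of e^((-4+2i)t)v: X_1 = e^(-4t)(cos(2t)·(-1,0) + sin(2t)·(2,-1)), X_2 = e^(-4t)(sin(2t)·(-1,0) - cos(2t)·(2,-1)).
General solution: c_1X_1 + c_2X_2.
Applying x(0)=1, y(0)=0 gives c_1=-1, c_2=0.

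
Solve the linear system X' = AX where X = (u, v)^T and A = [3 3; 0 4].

u(t) = K_1e^(3t) - 3K_2e^(4t), v(t) = -K_2e^(4t)

Coefficient matrix A = [[3, 3], [0, 4]].
Characteristic polynomial det(A - λI) = λ^2 - 7λ + 12 = 0.
Eigenvalues λ = 3, 4.
For λ=3: (A-λI) row 1 is [0, 3], so an eigenvector is (1, 0).
For λ=4: (A-λI) row 1 is [-1, 3], so an eigenvector is (-3, -1).
General solution: K_1e^(3t)(1,0) + K_2e^(4t)(-3,-1).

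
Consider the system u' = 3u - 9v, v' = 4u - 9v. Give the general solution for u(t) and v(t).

Coefficient matrix A = [[3, -9], [4, -9]].
Characteristic polynomial det(A - λI) = λ^2 + 6λ + 9 = 0.
Single eigenvalue λ = -3 with algebraic multiplicity 2.
Eigenvector v = (-3,-2); generalized eigenvector w with (A-λI)w=v is (1,1).
General solution: e^(-3t)[K_1·v + K_2·(t·v + w)].

u(t) = -3K_1e^(-3t) - 3K_2te^(-3t) + K_2e^(-3t), v(t) = -2K_1e^(-3t) - 2K_2te^(-3t) + K_2e^(-3t)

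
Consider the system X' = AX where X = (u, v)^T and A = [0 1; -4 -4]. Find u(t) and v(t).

Coefficient matrix A = [[0, 1], [-4, -4]].
Characteristic polynomial det(A - λI) = λ^2 + 4λ + 4 = 0.
Single eigenvalue λ = -2 with algebraic multiplicity 2.
Eigenvector v = (1,-2); generalized eigenvector w with (A-λI)w=v is (0,1).
General solution: e^(-2t)[K_1·v + K_2·(t·v + w)].

u(t) = K_1e^(-2t) + K_2te^(-2t), v(t) = -2K_1e^(-2t) - 2K_2te^(-2t) + K_2e^(-2t)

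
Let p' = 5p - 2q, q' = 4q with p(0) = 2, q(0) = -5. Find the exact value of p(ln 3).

A = [[5,-2],[0,4]]; eigenvalues λ = 4, 5.
Eigenvectors: (2,1) for λ=4, (1,0) for λ=5.
From the initial condition, c_1 = -5, c_2 = 12.
p(ln 3) = (-5)(3^4)(2) + (12)(3^5)(1) = 2106.

2106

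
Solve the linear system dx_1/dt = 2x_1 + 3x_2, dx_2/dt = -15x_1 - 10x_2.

x_1(t) = C_1e^(-4t)sin(3t) - C_2e^(-4t)cos(3t), x_2(t) = -2C_1e^(-4t)sin(3t) + C_1e^(-4t)cos(3t) + C_2e^(-4t)sin(3t) + 2C_2e^(-4t)cos(3t)

Coefficient matrix A = [[2, 3], [-15, -10]].
Characteristic polynomial det(A - λI) = λ^2 + 8λ + 25 = 0.
Eigenvalues λ = -4 ± 3i (complex conjugate pair).
For λ=-4+3i: an eigenvector is (0,1) - i(1,-2) = (0 - i, 1 + 2i).
A real fundamental pair from Re and Im of e^((-4+3i)t)v: X_1 = e^(-4t)(cos(3t)·(0,1) + sin(3t)·(1,-2)), X_2 = e^(-4t)(sin(3t)·(0,1) - cos(3t)·(1,-2)).
General solution: C_1X_1 + C_2X_2.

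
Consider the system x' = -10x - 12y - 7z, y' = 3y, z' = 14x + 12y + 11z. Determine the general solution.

x(t) = -c_1e^(-3t) - 2c_2e^(3t) - c_3e^(4t), y(t) = c_2e^(3t), z(t) = c_1e^(-3t) + 2c_2e^(3t) + 2c_3e^(4t)

Coefficient matrix A = [[-10, -12, -7], [0, 3, 0], [14, 12, 11]].
det(A - λI) = 0 gives eigenvalues λ = -3, 3, 4.
For λ=-3: eigenvector (-1,0,1).
For λ=3: eigenvector (-2,1,2).
For λ=4: eigenvector (-1,0,2).
General solution: c_1e^(-3t)(-1,0,1) + c_2e^(3t)(-2,1,2) + c_3e^(4t)(-1,0,2).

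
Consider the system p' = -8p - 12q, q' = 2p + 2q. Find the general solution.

p(t) = -3C_1e^(-4t) + 2C_2e^(-2t), q(t) = C_1e^(-4t) - C_2e^(-2t)

Coefficient matrix A = [[-8, -12], [2, 2]].
Characteristic polynomial det(A - λI) = λ^2 + 6λ + 8 = 0.
Eigenvalues λ = -4, -2.
For λ=-4: (A-λI) row 1 is [-4, -12], so an eigenvector is (-3, 1).
For λ=-2: (A-λI) row 1 is [-6, -12], so an eigenvector is (2, -1).
General solution: C_1e^(-4t)(-3,1) + C_2e^(-2t)(2,-1).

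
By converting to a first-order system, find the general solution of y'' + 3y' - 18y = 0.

y(t) = C_1e^(-6t) + C_2e^(3t)

Let x_1 = y, x_2 = y'. Then x_1' = x_2 and x_2' = 18x_1 - 3x_2.
A = [[0,1],[18,-3]]; det(A-λI) = λ^2 + 3λ - 18.
Eigenvalues λ = -6, 3 with eigenvectors (1,-6), (1,3).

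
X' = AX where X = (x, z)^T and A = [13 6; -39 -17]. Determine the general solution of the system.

Coefficient matrix A = [[13, 6], [-39, -17]].
Characteristic polynomial det(A - λI) = λ^2 + 4λ + 13 = 0.
Eigenvalues λ = -2 ± 3i (complex conjugate pair).
For λ=-2+3i: an eigenvector is (1,-2) - i(1,-3) = (1 - i, -2 + 3i).
A real fundamental pair from Re and Im of e^((-2+3i)t)v: X_1 = e^(-2t)(cos(3t)·(1,-2) + sin(3t)·(1,-3)), X_2 = e^(-2t)(sin(3t)·(1,-2) - cos(3t)·(1,-3)).
General solution: K_1X_1 + K_2X_2.

x(t) = K_1e^(-2t)sin(3t) + K_1e^(-2t)cos(3t) + K_2e^(-2t)sin(3t) - K_2e^(-2t)cos(3t), z(t) = -3K_1e^(-2t)sin(3t) - 2K_1e^(-2t)cos(3t) - 2K_2e^(-2t)sin(3t) + 3K_2e^(-2t)cos(3t)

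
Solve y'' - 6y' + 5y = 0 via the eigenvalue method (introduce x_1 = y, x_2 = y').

Let x_1 = y, x_2 = y'. Then x_1' = x_2 and x_2' = -5x_1 + 6x_2.
A = [[0,1],[-5,6]]; det(A-λI) = λ^2 - 6λ + 5.
Eigenvalues λ = 5, 1 with eigenvectors (1,5), (1,1).

y(t) = K_1e^(5t) + K_2e^(t)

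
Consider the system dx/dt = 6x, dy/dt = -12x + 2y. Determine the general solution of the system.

x(t) = c_2e^(6t), y(t) = c_1e^(2t) - 3c_2e^(6t)

Coefficient matrix A = [[6, 0], [-12, 2]].
Characteristic polynomial det(A - λI) = λ^2 - 8λ + 12 = 0.
Eigenvalues λ = 2, 6.
For λ=2: (A-λI) row 1 is [4, 0], so an eigenvector is (0, 1).
For λ=6: (A-λI) row 2 is [-12, -4], so an eigenvector is (1, -3).
General solution: c_1e^(2t)(0,1) + c_2e^(6t)(1,-3).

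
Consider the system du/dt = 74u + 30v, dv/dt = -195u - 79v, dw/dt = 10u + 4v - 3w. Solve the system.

u(t) = -5K_1e^(-4t) - 2K_3e^(-t), v(t) = 13K_1e^(-4t) + 5K_3e^(-t), w(t) = -2K_1e^(-4t) + K_2e^(-3t)

Coefficient matrix A = [[74, 30, 0], [-195, -79, 0], [10, 4, -3]].
det(A - λI) = 0 gives eigenvalues λ = -4, -3, -1.
For λ=-4: eigenvector (-5,13,-2).
For λ=-3: eigenvector (0,0,1).
For λ=-1: eigenvector (-2,5,0).
General solution: K_1e^(-4t)(-5,13,-2) + K_2e^(-3t)(0,0,1) + K_3e^(-t)(-2,5,0).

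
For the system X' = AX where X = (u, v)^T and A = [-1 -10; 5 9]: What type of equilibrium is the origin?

unstable spiral

A = [[-1,-10],[5,9]]; det(A-λI) = λ^2 - 8λ + 41.
λ = 4 ± 5i: positive real part.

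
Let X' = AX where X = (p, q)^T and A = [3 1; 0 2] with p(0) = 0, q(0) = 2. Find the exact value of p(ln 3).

36

A = [[3,1],[0,2]]; eigenvalues λ = 3, 2.
Eigenvectors: (-1,0) for λ=3, (1,-1) for λ=2.
From the initial condition, c_1 = -2, c_2 = -2.
p(ln 3) = (-2)(3^3)(-1) + (-2)(3^2)(1) = 36.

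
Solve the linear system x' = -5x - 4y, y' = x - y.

Coefficient matrix A = [[-5, -4], [1, -1]].
Characteristic polynomial det(A - λI) = λ^2 + 6λ + 9 = 0.
Single eigenvalue λ = -3 with algebraic multiplicity 2.
Eigenvector v = (2,-1); generalized eigenvector w with (A-λI)w=v is (-3,1).
General solution: e^(-3t)[C_1·v + C_2·(t·v + w)].

x(t) = 2C_1e^(-3t) + 2C_2te^(-3t) - 3C_2e^(-3t), y(t) = -C_1e^(-3t) - C_2te^(-3t) + C_2e^(-3t)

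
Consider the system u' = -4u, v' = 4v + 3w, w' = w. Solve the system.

Coefficient matrix A = [[-4, 0, 0], [0, 4, 3], [0, 0, 1]].
det(A - λI) = 0 gives eigenvalues λ = -4, 4, 1.
For λ=-4: eigenvector (1,0,0).
For λ=4: eigenvector (0,1,0).
For λ=1: eigenvector (0,-1,1).
General solution: c_1e^(-4t)(1,0,0) + c_2e^(4t)(0,1,0) + c_3e^(t)(0,-1,1).

u(t) = c_1e^(-4t), v(t) = c_2e^(4t) - c_3e^(t), w(t) = c_3e^(t)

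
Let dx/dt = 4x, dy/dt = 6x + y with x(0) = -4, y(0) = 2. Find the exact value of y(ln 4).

-2008

A = [[4,0],[6,1]]; eigenvalues λ = 4, 1.
Eigenvectors: (-1,-2) for λ=4, (0,-1) for λ=1.
From the initial condition, c_1 = 4, c_2 = -10.
y(ln 4) = (4)(4^4)(-2) + (-10)(4^1)(-1) = -2008.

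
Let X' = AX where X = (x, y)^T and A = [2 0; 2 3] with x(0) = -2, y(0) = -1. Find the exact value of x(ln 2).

-8

A = [[2,0],[2,3]]; eigenvalues λ = 2, 3.
Eigenvectors: (-1,2) for λ=2, (0,1) for λ=3.
From the initial condition, c_1 = 2, c_2 = -5.
x(ln 2) = (2)(2^2)(-1) + (-5)(2^3)(0) = -8.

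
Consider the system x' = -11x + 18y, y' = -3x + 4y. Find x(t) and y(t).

x(t) = 2K_1e^(-2t) + 3K_2e^(-5t), y(t) = K_1e^(-2t) + K_2e^(-5t)

Coefficient matrix A = [[-11, 18], [-3, 4]].
Characteristic polynomial det(A - λI) = λ^2 + 7λ + 10 = 0.
Eigenvalues λ = -2, -5.
For λ=-2: (A-λI) row 1 is [-9, 18], so an eigenvector is (2, 1).
For λ=-5: (A-λI) row 1 is [-6, 18], so an eigenvector is (3, 1).
General solution: K_1e^(-2t)(2,1) + K_2e^(-5t)(3,1).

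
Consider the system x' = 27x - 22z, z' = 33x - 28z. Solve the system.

Coefficient matrix A = [[27, -22], [33, -28]].
Characteristic polynomial det(A - λI) = λ^2 + λ - 30 = 0.
Eigenvalues λ = 5, -6.
For λ=5: (A-λI) row 1 is [22, -22], so an eigenvector is (1, 1).
For λ=-6: (A-λI) row 1 is [33, -22], so an eigenvector is (2, 3).
General solution: K_1e^(5t)(1,1) + K_2e^(-6t)(2,3).

x(t) = K_1e^(5t) + 2K_2e^(-6t), z(t) = K_1e^(5t) + 3K_2e^(-6t)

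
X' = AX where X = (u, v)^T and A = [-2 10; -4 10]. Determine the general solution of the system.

Coefficient matrix A = [[-2, 10], [-4, 10]].
Characteristic polynomial det(A - λI) = λ^2 - 8λ + 20 = 0.
Eigenvalues λ = 4 ± 2i (complex conjugate pair).
For λ=4+2i: an eigenvector is (-1,-1) - i(-2,-1) = (-1 + 2i, -1 + i).
A real fundamental pair from Re and Im of e^((4+2i)t)v: X_1 = e^(4t)(cos(2t)·(-1,-1) + sin(2t)·(-2,-1)), X_2 = e^(4t)(sin(2t)·(-1,-1) - cos(2t)·(-2,-1)).
General solution: c_1X_1 + c_2X_2.

u(t) = -2c_1e^(4t)sin(2t) - c_1e^(4t)cos(2t) - c_2e^(4t)sin(2t) + 2c_2e^(4t)cos(2t), v(t) = -c_1e^(4t)sin(2t) - c_1e^(4t)cos(2t) - c_2e^(4t)sin(2t) + c_2e^(4t)cos(2t)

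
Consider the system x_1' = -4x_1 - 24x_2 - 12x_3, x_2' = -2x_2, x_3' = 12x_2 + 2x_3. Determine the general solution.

Coefficient matrix A = [[-4, -24, -12], [0, -2, 0], [0, 12, 2]].
det(A - λI) = 0 gives eigenvalues λ = -4, -2, 2.
For λ=-4: eigenvector (1,0,0).
For λ=-2: eigenvector (6,1,-3).
For λ=2: eigenvector (-2,0,1).
General solution: K_1e^(-4t)(1,0,0) + K_2e^(-2t)(6,1,-3) + K_3e^(2t)(-2,0,1).

x_1(t) = K_1e^(-4t) + 6K_2e^(-2t) - 2K_3e^(2t), x_2(t) = K_2e^(-2t), x_3(t) = -3K_2e^(-2t) + K_3e^(2t)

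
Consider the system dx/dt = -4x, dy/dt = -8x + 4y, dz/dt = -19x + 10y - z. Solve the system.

Coefficient matrix A = [[-4, 0, 0], [-8, 4, 0], [-19, 10, -1]].
det(A - λI) = 0 gives eigenvalues λ = -1, -4, 4.
For λ=-1: eigenvector (0,0,-1).
For λ=-4: eigenvector (1,1,3).
For λ=4: eigenvector (0,1,2).
General solution: C_1e^(-t)(0,0,-1) + C_2e^(-4t)(1,1,3) + C_3e^(4t)(0,1,2).

x(t) = C_2e^(-4t), y(t) = C_2e^(-4t) + C_3e^(4t), z(t) = -C_1e^(-t) + 3C_2e^(-4t) + 2C_3e^(4t)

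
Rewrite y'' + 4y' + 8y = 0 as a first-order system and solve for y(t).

Let x_1 = y, x_2 = y'. Then x_1' = x_2 and x_2' = -8x_1 - 4x_2.
A = [[0,1],[-8,-4]]; det(A-λI) = λ^2 + 4λ + 8.
Eigenvalues λ = -2 ± 2i.

y(t) = c_1e^(-2t)cos(2t) + c_2e^(-2t)sin(2t)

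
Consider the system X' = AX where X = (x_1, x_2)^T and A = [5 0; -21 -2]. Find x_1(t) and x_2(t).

x_1(t) = C_1e^(5t), x_2(t) = -3C_1e^(5t) + C_2e^(-2t)

Coefficient matrix A = [[5, 0], [-21, -2]].
Characteristic polynomial det(A - λI) = λ^2 - 3λ - 10 = 0.
Eigenvalues λ = 5, -2.
For λ=5: (A-λI) row 2 is [-21, -7], so an eigenvector is (1, -3).
For λ=-2: (A-λI) row 1 is [7, 0], so an eigenvector is (0, 1).
General solution: C_1e^(5t)(1,-3) + C_2e^(-2t)(0,1).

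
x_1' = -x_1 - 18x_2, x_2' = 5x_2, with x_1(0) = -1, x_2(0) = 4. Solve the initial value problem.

x_1(t) = -12e^(5t) + 11e^(-t), x_2(t) = 4e^(5t)

Coefficient matrix A = [[-1, -18], [0, 5]].
Characteristic polynomial det(A - λI) = λ^2 - 4λ - 5 = 0.
Eigenvalues λ = -1, 5.
For λ=-1: (A-λI) row 1 is [0, -18], so an eigenvector is (-1, 0).
For λ=5: (A-λI) row 1 is [-6, -18], so an eigenvector is (3, -1).
General solution: K_1e^(-t)(-1,0) + K_2e^(5t)(3,-1).
Applying x_1(0)=-1, x_2(0)=4 gives K_1=-11, K_2=-4.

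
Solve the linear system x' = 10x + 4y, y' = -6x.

Coefficient matrix A = [[10, 4], [-6, 0]].
Characteristic polynomial det(A - λI) = λ^2 - 10λ + 24 = 0.
Eigenvalues λ = 6, 4.
For λ=6: (A-λI) row 1 is [4, 4], so an eigenvector is (-1, 1).
For λ=4: (A-λI) row 1 is [6, 4], so an eigenvector is (2, -3).
General solution: C_1e^(6t)(-1,1) + C_2e^(4t)(2,-3).

x(t) = -C_1e^(6t) + 2C_2e^(4t), y(t) = C_1e^(6t) - 3C_2e^(4t)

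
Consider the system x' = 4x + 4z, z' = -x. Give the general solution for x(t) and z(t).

Coefficient matrix A = [[4, 4], [-1, 0]].
Characteristic polynomial det(A - λI) = λ^2 - 4λ + 4 = 0.
Single eigenvalue λ = 2 with algebraic multiplicity 2.
Eigenvector v = (-2,1); generalized eigenvector w with (A-λI)w=v is (3,-2).
General solution: e^(2t)[c_1·v + c_2·(t·v + w)].

x(t) = -2c_1e^(2t) - 2c_2te^(2t) + 3c_2e^(2t), z(t) = c_1e^(2t) + c_2te^(2t) - 2c_2e^(2t)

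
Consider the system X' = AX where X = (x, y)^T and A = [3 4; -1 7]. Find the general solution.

x(t) = -2C_1e^(5t) - 2C_2te^(5t) + 3C_2e^(5t), y(t) = -C_1e^(5t) - C_2te^(5t) + C_2e^(5t)

Coefficient matrix A = [[3, 4], [-1, 7]].
Characteristic polynomial det(A - λI) = λ^2 - 10λ + 25 = 0.
Single eigenvalue λ = 5 with algebraic multiplicity 2.
Eigenvector v = (-2,-1); generalized eigenvector w with (A-λI)w=v is (3,1).
General solution: e^(5t)[C_1·v + C_2·(t·v + w)].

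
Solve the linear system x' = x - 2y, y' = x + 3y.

x(t) = C_1e^(2t)sin(t) + C_1e^(2t)cos(t) + C_2e^(2t)sin(t) - C_2e^(2t)cos(t), y(t) = -C_1e^(2t)cos(t) - C_2e^(2t)sin(t)

Coefficient matrix A = [[1, -2], [1, 3]].
Characteristic polynomial det(A - λI) = λ^2 - 4λ + 5 = 0.
Eigenvalues λ = 2 ± i (complex conjugate pair).
For λ=2+i: an eigenvector is (1,-1) - i(1,0) = (1 - i, -1).
A real fundamental pair from Re and Im of e^((2+i)t)v: X_1 = e^(2t)(cos(t)·(1,-1) + sin(t)·(1,0)), X_2 = e^(2t)(sin(t)·(1,-1) - cos(t)·(1,0)).
General solution: C_1X_1 + C_2X_2.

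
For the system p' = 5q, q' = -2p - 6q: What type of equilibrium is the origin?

A = [[0,5],[-2,-6]]; det(A-λI) = λ^2 + 6λ + 10.
λ = -3 ± i: negative real part.

stable spiral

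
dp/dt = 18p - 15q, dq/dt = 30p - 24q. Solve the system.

Coefficient matrix A = [[18, -15], [30, -24]].
Characteristic polynomial det(A - λI) = λ^2 + 6λ + 18 = 0.
Eigenvalues λ = -3 ± 3i (complex conjugate pair).
For λ=-3+3i: an eigenvector is (1,1) - i(2,3) = (1 - 2i, 1 - 3i).
A real fundamental pair from Re and Im of e^((-3+3i)t)v: X_1 = e^(-3t)(cos(3t)·(1,1) + sin(3t)·(2,3)), X_2 = e^(-3t)(sin(3t)·(1,1) - cos(3t)·(2,3)).
General solution: K_1X_1 + K_2X_2.

p(t) = 2K_1e^(-3t)sin(3t) + K_1e^(-3t)cos(3t) + K_2e^(-3t)sin(3t) - 2K_2e^(-3t)cos(3t), q(t) = 3K_1e^(-3t)sin(3t) + K_1e^(-3t)cos(3t) + K_2e^(-3t)sin(3t) - 3K_2e^(-3t)cos(3t)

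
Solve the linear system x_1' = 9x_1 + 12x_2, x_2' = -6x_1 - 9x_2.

x_1(t) = c_1e^(-3t) - 2c_2e^(3t), x_2(t) = -c_1e^(-3t) + c_2e^(3t)

Coefficient matrix A = [[9, 12], [-6, -9]].
Characteristic polynomial det(A - λI) = λ^2 - 9 = 0.
Eigenvalues λ = -3, 3.
For λ=-3: (A-λI) row 1 is [12, 12], so an eigenvector is (1, -1).
For λ=3: (A-λI) row 1 is [6, 12], so an eigenvector is (-2, 1).
General solution: c_1e^(-3t)(1,-1) + c_2e^(3t)(-2,1).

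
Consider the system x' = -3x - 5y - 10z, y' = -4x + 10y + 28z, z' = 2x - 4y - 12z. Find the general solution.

Coefficient matrix A = [[-3, -5, -10], [-4, 10, 28], [2, -4, -12]].
det(A - λI) = 0 gives eigenvalues λ = 2, -4, -3.
For λ=2: eigenvector (-1,3,-1).
For λ=-4: eigenvector (0,2,-1).
For λ=-3: eigenvector (1,-4,2).
General solution: c_1e^(2t)(-1,3,-1) + c_2e^(-4t)(0,2,-1) + c_3e^(-3t)(1,-4,2).

x(t) = -c_1e^(2t) + c_3e^(-3t), y(t) = 3c_1e^(2t) + 2c_2e^(-4t) - 4c_3e^(-3t), z(t) = -c_1e^(2t) - c_2e^(-4t) + 2c_3e^(-3t)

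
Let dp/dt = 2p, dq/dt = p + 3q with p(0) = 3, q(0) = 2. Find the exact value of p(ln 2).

A = [[2,0],[1,3]]; eigenvalues λ = 2, 3.
Eigenvectors: (-1,1) for λ=2, (0,1) for λ=3.
From the initial condition, c_1 = -3, c_2 = 5.
p(ln 2) = (-3)(2^2)(-1) + (5)(2^3)(0) = 12.

12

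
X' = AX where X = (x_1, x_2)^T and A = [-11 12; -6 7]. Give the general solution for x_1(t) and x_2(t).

x_1(t) = -2c_1e^(-5t) - c_2e^(t), x_2(t) = -c_1e^(-5t) - c_2e^(t)

Coefficient matrix A = [[-11, 12], [-6, 7]].
Characteristic polynomial det(A - λI) = λ^2 + 4λ - 5 = 0.
Eigenvalues λ = -5, 1.
For λ=-5: (A-λI) row 1 is [-6, 12], so an eigenvector is (-2, -1).
For λ=1: (A-λI) row 1 is [-12, 12], so an eigenvector is (-1, -1).
General solution: c_1e^(-5t)(-2,-1) + c_2e^(t)(-1,-1).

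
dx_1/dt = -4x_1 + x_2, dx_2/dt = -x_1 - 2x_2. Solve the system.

x_1(t) = -C_1e^(-3t) - C_2te^(-3t) - 2C_2e^(-3t), x_2(t) = -C_1e^(-3t) - C_2te^(-3t) - 3C_2e^(-3t)

Coefficient matrix A = [[-4, 1], [-1, -2]].
Characteristic polynomial det(A - λI) = λ^2 + 6λ + 9 = 0.
Single eigenvalue λ = -3 with algebraic multiplicity 2.
Eigenvector v = (-1,-1); generalized eigenvector w with (A-λI)w=v is (-2,-3).
General solution: e^(-3t)[C_1·v + C_2·(t·v + w)].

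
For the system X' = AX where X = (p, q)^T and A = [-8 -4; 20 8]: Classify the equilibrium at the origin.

A = [[-8,-4],[20,8]]; det(A-λI) = λ^2 + 16.
λ = 0 ± 4i: zero real part.

center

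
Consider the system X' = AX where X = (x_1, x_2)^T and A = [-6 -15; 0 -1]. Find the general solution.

x_1(t) = c_1e^(-6t) - 3c_2e^(-t), x_2(t) = c_2e^(-t)

Coefficient matrix A = [[-6, -15], [0, -1]].
Characteristic polynomial det(A - λI) = λ^2 + 7λ + 6 = 0.
Eigenvalues λ = -6, -1.
For λ=-6: (A-λI) row 1 is [0, -15], so an eigenvector is (1, 0).
For λ=-1: (A-λI) row 1 is [-5, -15], so an eigenvector is (-3, 1).
General solution: c_1e^(-6t)(1,0) + c_2e^(-t)(-3,1).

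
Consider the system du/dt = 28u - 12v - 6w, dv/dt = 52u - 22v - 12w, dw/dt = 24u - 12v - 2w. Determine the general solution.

Coefficient matrix A = [[28, -12, -6], [52, -22, -12], [24, -12, -2]].
det(A - λI) = 0 gives eigenvalues λ = -2, 2, 4.
For λ=-2: eigenvector (1,2,1).
For λ=2: eigenvector (-3,-5,-3).
For λ=4: eigenvector (1,2,0).
General solution: K_1e^(-2t)(1,2,1) + K_2e^(2t)(-3,-5,-3) + K_3e^(4t)(1,2,0).

u(t) = K_1e^(-2t) - 3K_2e^(2t) + K_3e^(4t), v(t) = 2K_1e^(-2t) - 5K_2e^(2t) + 2K_3e^(4t), w(t) = K_1e^(-2t) - 3K_2e^(2t)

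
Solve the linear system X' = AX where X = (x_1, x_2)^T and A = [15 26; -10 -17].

Coefficient matrix A = [[15, 26], [-10, -17]].
Characteristic polynomial det(A - λI) = λ^2 + 2λ + 5 = 0.
Eigenvalues λ = -1 ± 2i (complex conjugate pair).
For λ=-1+2i: an eigenvector is (-2,1) - i(-3,2) = (-2 + 3i, 1 - 2i).
A real fundamental pair from Re and Im of e^((-1+2i)t)v: X_1 = e^(-t)(cos(2t)·(-2,1) + sin(2t)·(-3,2)), X_2 = e^(-t)(sin(2t)·(-2,1) - cos(2t)·(-3,2)).
General solution: c_1X_1 + c_2X_2.

x_1(t) = -3c_1e^(-t)sin(2t) - 2c_1e^(-t)cos(2t) - 2c_2e^(-t)sin(2t) + 3c_2e^(-t)cos(2t), x_2(t) = 2c_1e^(-t)sin(2t) + c_1e^(-t)cos(2t) + c_2e^(-t)sin(2t) - 2c_2e^(-t)cos(2t)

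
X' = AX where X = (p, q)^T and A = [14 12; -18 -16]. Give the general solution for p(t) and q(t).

Coefficient matrix A = [[14, 12], [-18, -16]].
Characteristic polynomial det(A - λI) = λ^2 + 2λ - 8 = 0.
Eigenvalues λ = 2, -4.
For λ=2: (A-λI) row 1 is [12, 12], so an eigenvector is (1, -1).
For λ=-4: (A-λI) row 1 is [18, 12], so an eigenvector is (-2, 3).
General solution: c_1e^(2t)(1,-1) + c_2e^(-4t)(-2,3).

p(t) = c_1e^(2t) - 2c_2e^(-4t), q(t) = -c_1e^(2t) + 3c_2e^(-4t)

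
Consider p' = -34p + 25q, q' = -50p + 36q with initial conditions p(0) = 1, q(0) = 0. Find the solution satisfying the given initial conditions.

Coefficient matrix A = [[-34, 25], [-50, 36]].
Characteristic polynomial det(A - λI) = λ^2 - 2λ + 26 = 0.
Eigenvalues λ = 1 ± 5i (complex conjugate pair).
For λ=1+5i: an eigenvector is (-1,-1) - i(2,3) = (-1 - 2i, -1 - 3i).
A real fundamental pair from Re and Im of e^((1+5i)t)v: X_1 = e^(t)(cos(5t)·(-1,-1) + sin(5t)·(2,3)), X_2 = e^(t)(sin(5t)·(-1,-1) - cos(5t)·(2,3)).
General solution: c_1X_1 + c_2X_2.
Applying p(0)=1, q(0)=0 gives c_1=-3, c_2=1.

p(t) = -7e^(t)sin(5t) + e^(t)cos(5t), q(t) = -10e^(t)sin(5t)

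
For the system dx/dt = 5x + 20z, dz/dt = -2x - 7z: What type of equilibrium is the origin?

A = [[5,20],[-2,-7]]; det(A-λI) = λ^2 + 2λ + 5.
λ = -1 ± 2i: negative real part.

stable spiral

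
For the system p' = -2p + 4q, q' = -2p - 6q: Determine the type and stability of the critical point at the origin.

A = [[-2,4],[-2,-6]]; det(A-λI) = λ^2 + 8λ + 20.
λ = -4 ± 2i: negative real part.

stable spiral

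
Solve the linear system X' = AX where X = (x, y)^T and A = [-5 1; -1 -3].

x(t) = -c_1e^(-4t) - c_2te^(-4t) + 3c_2e^(-4t), y(t) = -c_1e^(-4t) - c_2te^(-4t) + 2c_2e^(-4t)

Coefficient matrix A = [[-5, 1], [-1, -3]].
Characteristic polynomial det(A - λI) = λ^2 + 8λ + 16 = 0.
Single eigenvalue λ = -4 with algebraic multiplicity 2.
Eigenvector v = (-1,-1); generalized eigenvector w with (A-λI)w=v is (3,2).
General solution: e^(-4t)[c_1·v + c_2·(t·v + w)].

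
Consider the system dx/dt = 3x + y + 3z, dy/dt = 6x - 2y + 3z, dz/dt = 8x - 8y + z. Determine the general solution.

Coefficient matrix A = [[3, 1, 3], [6, -2, 3], [8, -8, 1]].
det(A - λI) = 0 gives eigenvalues λ = -3, 4, 1.
For λ=-3: eigenvector (1,0,-2).
For λ=4: eigenvector (1,1,0).
For λ=1: eigenvector (-1,-1,1).
General solution: c_1e^(-3t)(1,0,-2) + c_2e^(4t)(1,1,0) + c_3e^(t)(-1,-1,1).

x(t) = c_1e^(-3t) + c_2e^(4t) - c_3e^(t), y(t) = c_2e^(4t) - c_3e^(t), z(t) = -2c_1e^(-3t) + c_3e^(t)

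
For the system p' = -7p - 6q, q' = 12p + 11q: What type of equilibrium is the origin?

A = [[-7,-6],[12,11]]; det(A-λI) = λ^2 - 4λ - 5.
λ = 5, -1: opposite signs.

saddle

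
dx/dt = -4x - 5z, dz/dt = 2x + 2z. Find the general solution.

Coefficient matrix A = [[-4, -5], [2, 2]].
Characteristic polynomial det(A - λI) = λ^2 + 2λ + 2 = 0.
Eigenvalues λ = -1 ± i (complex conjugate pair).
For λ=-1+i: an eigenvector is (-1,1) - i(-2,1) = (-1 + 2i, 1 - i).
A real fundamental pair from Re and Im of e^((-1+i)t)v: X_1 = e^(-t)(cos(t)·(-1,1) + sin(t)·(-2,1)), X_2 = e^(-t)(sin(t)·(-1,1) - cos(t)·(-2,1)).
General solution: c_1X_1 + c_2X_2.

x(t) = -2c_1e^(-t)sin(t) - c_1e^(-t)cos(t) - c_2e^(-t)sin(t) + 2c_2e^(-t)cos(t), z(t) = c_1e^(-t)sin(t) + c_1e^(-t)cos(t) + c_2e^(-t)sin(t) - c_2e^(-t)cos(t)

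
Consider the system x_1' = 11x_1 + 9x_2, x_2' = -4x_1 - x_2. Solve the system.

Coefficient matrix A = [[11, 9], [-4, -1]].
Characteristic polynomial det(A - λI) = λ^2 - 10λ + 25 = 0.
Single eigenvalue λ = 5 with algebraic multiplicity 2.
Eigenvector v = (3,-2); generalized eigenvector w with (A-λI)w=v is (-1,1).
General solution: e^(5t)[K_1·v + K_2·(t·v + w)].

x_1(t) = 3K_1e^(5t) + 3K_2te^(5t) - K_2e^(5t), x_2(t) = -2K_1e^(5t) - 2K_2te^(5t) + K_2e^(5t)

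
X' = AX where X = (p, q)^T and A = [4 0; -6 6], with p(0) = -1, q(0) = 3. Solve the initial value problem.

Coefficient matrix A = [[4, 0], [-6, 6]].
Characteristic polynomial det(A - λI) = λ^2 - 10λ + 24 = 0.
Eigenvalues λ = 6, 4.
For λ=6: (A-λI) row 1 is [-2, 0], so an eigenvector is (0, 1).
For λ=4: (A-λI) row 2 is [-6, 2], so an eigenvector is (-1, -3).
General solution: c_1e^(6t)(0,1) + c_2e^(4t)(-1,-3).
Applying p(0)=-1, q(0)=3 gives c_1=6, c_2=1.

p(t) = -e^(4t), q(t) = 6e^(6t) - 3e^(4t)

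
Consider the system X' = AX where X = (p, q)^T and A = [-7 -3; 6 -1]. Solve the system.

p(t) = -K_1e^(-4t)cos(3t) - K_2e^(-4t)sin(3t), q(t) = -K_1e^(-4t)sin(3t) + K_1e^(-4t)cos(3t) + K_2e^(-4t)sin(3t) + K_2e^(-4t)cos(3t)

Coefficient matrix A = [[-7, -3], [6, -1]].
Characteristic polynomial det(A - λI) = λ^2 + 8λ + 25 = 0.
Eigenvalues λ = -4 ± 3i (complex conjugate pair).
For λ=-4+3i: an eigenvector is (-1,1) - i(0,-1) = (-1, 1 + i).
A real fundamental pair from Re and Im of e^((-4+3i)t)v: X_1 = e^(-4t)(cos(3t)·(-1,1) + sin(3t)·(0,-1)), X_2 = e^(-4t)(sin(3t)·(-1,1) - cos(3t)·(0,-1)).
General solution: K_1X_1 + K_2X_2.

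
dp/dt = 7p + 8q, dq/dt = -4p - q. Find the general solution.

Coefficient matrix A = [[7, 8], [-4, -1]].
Characteristic polynomial det(A - λI) = λ^2 - 6λ + 25 = 0.
Eigenvalues λ = 3 ± 4i (complex conjugate pair).
For λ=3+4i: an eigenvector is (1,-1) - i(-1,0) = (1 + i, -1).
A real fundamental pair from Re and Im of e^((3+4i)t)v: X_1 = e^(3t)(cos(4t)·(1,-1) + sin(4t)·(-1,0)), X_2 = e^(3t)(sin(4t)·(1,-1) - cos(4t)·(-1,0)).
General solution: K_1X_1 + K_2X_2.

p(t) = -K_1e^(3t)sin(4t) + K_1e^(3t)cos(4t) + K_2e^(3t)sin(4t) + K_2e^(3t)cos(4t), q(t) = -K_1e^(3t)cos(4t) - K_2e^(3t)sin(4t)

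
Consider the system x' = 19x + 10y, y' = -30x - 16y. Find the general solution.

x(t) = 2C_1e^(4t) + C_2e^(-t), y(t) = -3C_1e^(4t) - 2C_2e^(-t)

Coefficient matrix A = [[19, 10], [-30, -16]].
Characteristic polynomial det(A - λI) = λ^2 - 3λ - 4 = 0.
Eigenvalues λ = 4, -1.
For λ=4: (A-λI) row 1 is [15, 10], so an eigenvector is (2, -3).
For λ=-1: (A-λI) row 1 is [20, 10], so an eigenvector is (1, -2).
General solution: C_1e^(4t)(2,-3) + C_2e^(-t)(1,-2).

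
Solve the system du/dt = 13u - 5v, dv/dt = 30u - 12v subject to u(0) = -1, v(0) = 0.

u(t) = -3e^(3t) + 2e^(-2t), v(t) = -6e^(3t) + 6e^(-2t)

Coefficient matrix A = [[13, -5], [30, -12]].
Characteristic polynomial det(A - λI) = λ^2 - λ - 6 = 0.
Eigenvalues λ = -2, 3.
For λ=-2: (A-λI) row 1 is [15, -5], so an eigenvector is (1, 3).
For λ=3: (A-λI) row 1 is [10, -5], so an eigenvector is (-1, -2).
General solution: c_1e^(-2t)(1,3) + c_2e^(3t)(-1,-2).
Applying u(0)=-1, v(0)=0 gives c_1=2, c_2=3.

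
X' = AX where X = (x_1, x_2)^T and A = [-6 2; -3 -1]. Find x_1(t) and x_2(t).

x_1(t) = -K_1e^(-4t) - 2K_2e^(-3t), x_2(t) = -K_1e^(-4t) - 3K_2e^(-3t)

Coefficient matrix A = [[-6, 2], [-3, -1]].
Characteristic polynomial det(A - λI) = λ^2 + 7λ + 12 = 0.
Eigenvalues λ = -4, -3.
For λ=-4: (A-λI) row 1 is [-2, 2], so an eigenvector is (-1, -1).
For λ=-3: (A-λI) row 1 is [-3, 2], so an eigenvector is (-2, -3).
General solution: K_1e^(-4t)(-1,-1) + K_2e^(-3t)(-2,-3).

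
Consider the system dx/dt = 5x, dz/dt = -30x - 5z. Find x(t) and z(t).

Coefficient matrix A = [[5, 0], [-30, -5]].
Characteristic polynomial det(A - λI) = λ^2 - 25 = 0.
Eigenvalues λ = -5, 5.
For λ=-5: (A-λI) row 1 is [10, 0], so an eigenvector is (0, 1).
For λ=5: (A-λI) row 2 is [-30, -10], so an eigenvector is (-1, 3).
General solution: K_1e^(-5t)(0,1) + K_2e^(5t)(-1,3).

x(t) = -K_2e^(5t), z(t) = K_1e^(-5t) + 3K_2e^(5t)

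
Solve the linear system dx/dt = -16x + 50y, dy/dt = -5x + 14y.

x(t) = -3c_1e^(-t)sin(5t) + c_1e^(-t)cos(5t) + c_2e^(-t)sin(5t) + 3c_2e^(-t)cos(5t), y(t) = -c_1e^(-t)sin(5t) + c_2e^(-t)cos(5t)

Coefficient matrix A = [[-16, 50], [-5, 14]].
Characteristic polynomial det(A - λI) = λ^2 + 2λ + 26 = 0.
Eigenvalues λ = -1 ± 5i (complex conjugate pair).
For λ=-1+5i: an eigenvector is (1,0) - i(-3,-1) = (1 + 3i, 0 + i).
A real fundamental pair from Re and Im of e^((-1+5i)t)v: X_1 = e^(-t)(cos(5t)·(1,0) + sin(5t)·(-3,-1)), X_2 = e^(-t)(sin(5t)·(1,0) - cos(5t)·(-3,-1)).
General solution: c_1X_1 + c_2X_2.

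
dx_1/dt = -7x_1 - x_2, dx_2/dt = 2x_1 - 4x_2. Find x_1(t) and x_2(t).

Coefficient matrix A = [[-7, -1], [2, -4]].
Characteristic polynomial det(A - λI) = λ^2 + 11λ + 30 = 0.
Eigenvalues λ = -6, -5.
For λ=-6: (A-λI) row 1 is [-1, -1], so an eigenvector is (-1, 1).
For λ=-5: (A-λI) row 1 is [-2, -1], so an eigenvector is (1, -2).
General solution: K_1e^(-6t)(-1,1) + K_2e^(-5t)(1,-2).

x_1(t) = -K_1e^(-6t) + K_2e^(-5t), x_2(t) = K_1e^(-6t) - 2K_2e^(-5t)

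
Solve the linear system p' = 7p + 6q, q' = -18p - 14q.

Coefficient matrix A = [[7, 6], [-18, -14]].
Characteristic polynomial det(A - λI) = λ^2 + 7λ + 10 = 0.
Eigenvalues λ = -2, -5.
For λ=-2: (A-λI) row 1 is [9, 6], so an eigenvector is (2, -3).
For λ=-5: (A-λI) row 1 is [12, 6], so an eigenvector is (1, -2).
General solution: K_1e^(-2t)(2,-3) + K_2e^(-5t)(1,-2).

p(t) = 2K_1e^(-2t) + K_2e^(-5t), q(t) = -3K_1e^(-2t) - 2K_2e^(-5t)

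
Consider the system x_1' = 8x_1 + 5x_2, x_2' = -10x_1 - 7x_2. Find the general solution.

x_1(t) = -C_1e^(3t) + C_2e^(-2t), x_2(t) = C_1e^(3t) - 2C_2e^(-2t)

Coefficient matrix A = [[8, 5], [-10, -7]].
Characteristic polynomial det(A - λI) = λ^2 - λ - 6 = 0.
Eigenvalues λ = 3, -2.
For λ=3: (A-λI) row 1 is [5, 5], so an eigenvector is (-1, 1).
For λ=-2: (A-λI) row 1 is [10, 5], so an eigenvector is (1, -2).
General solution: C_1e^(3t)(-1,1) + C_2e^(-2t)(1,-2).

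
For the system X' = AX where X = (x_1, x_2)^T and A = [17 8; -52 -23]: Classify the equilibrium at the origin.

A = [[17,8],[-52,-23]]; det(A-λI) = λ^2 + 6λ + 25.
λ = -3 ± 4i: negative real part.

stable spiral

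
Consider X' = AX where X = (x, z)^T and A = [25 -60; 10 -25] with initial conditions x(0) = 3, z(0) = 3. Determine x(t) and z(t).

x(t) = -9e^(5t) + 12e^(-5t), z(t) = -3e^(5t) + 6e^(-5t)

Coefficient matrix A = [[25, -60], [10, -25]].
Characteristic polynomial det(A - λI) = λ^2 - 25 = 0.
Eigenvalues λ = 5, -5.
For λ=5: (A-λI) row 1 is [20, -60], so an eigenvector is (3, 1).
For λ=-5: (A-λI) row 1 is [30, -60], so an eigenvector is (-2, -1).
General solution: C_1e^(5t)(3,1) + C_2e^(-5t)(-2,-1).
Applying x(0)=3, z(0)=3 gives C_1=-3, C_2=-6.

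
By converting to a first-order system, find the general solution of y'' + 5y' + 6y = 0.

Let x_1 = y, x_2 = y'. Then x_1' = x_2 and x_2' = -6x_1 - 5x_2.
A = [[0,1],[-6,-5]]; det(A-λI) = λ^2 + 5λ + 6.
Eigenvalues λ = -2, -3 with eigenvectors (1,-2), (1,-3).

y(t) = K_1e^(-2t) + K_2e^(-3t)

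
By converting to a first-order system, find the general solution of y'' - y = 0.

Let x_1 = y, x_2 = y'. Then x_1' = x_2 and x_2' = x_1.
A = [[0,1],[1,0]]; det(A-λI) = λ^2 - 1.
Eigenvalues λ = 1, -1 with eigenvectors (1,1), (1,-1).

y(t) = c_1e^(t) + c_2e^(-t)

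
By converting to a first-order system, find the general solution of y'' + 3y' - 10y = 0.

Let x_1 = y, x_2 = y'. Then x_1' = x_2 and x_2' = 10x_1 - 3x_2.
A = [[0,1],[10,-3]]; det(A-λI) = λ^2 + 3λ - 10.
Eigenvalues λ = 2, -5 with eigenvectors (1,2), (1,-5).

y(t) = c_1e^(2t) + c_2e^(-5t)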